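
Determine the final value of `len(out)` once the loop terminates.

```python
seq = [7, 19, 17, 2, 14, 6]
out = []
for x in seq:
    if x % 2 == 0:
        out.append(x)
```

Let's trace through this code step by step.

Initialize: seq = [7, 19, 17, 2, 14, 6]
Initialize: out = []
Entering loop: for x in seq:
After iteration 1: x = 7, out = []
After iteration 2: x = 19, out = []
After iteration 3: x = 17, out = []
After iteration 4: x = 2, out = [2]
After iteration 5: x = 14, out = [2, 14]
After iteration 6: x = 6, out = [2, 14, 6]
Loop ends.
len(out) = 3

Final answer: 3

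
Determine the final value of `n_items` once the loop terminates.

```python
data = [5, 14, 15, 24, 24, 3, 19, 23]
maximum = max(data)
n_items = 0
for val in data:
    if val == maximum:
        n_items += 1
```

Let's trace through this code step by step.

Initialize: data = [5, 14, 15, 24, 24, 3, 19, 23]
Initialize: maximum = 24
Initialize: n_items = 0
Entering loop: for val in data:
After iteration 1: val = 5, n_items = 0
After iteration 2: val = 14, n_items = 0
After iteration 3: val = 15, n_items = 0
After iteration 4: val = 24, n_items = 1
After iteration 5: val = 24, n_items = 2
After iteration 6: val = 3, n_items = 2
After iteration 7: val = 19, n_items = 2
After iteration 8: val = 23, n_items = 2
Loop ends.

Final answer: 2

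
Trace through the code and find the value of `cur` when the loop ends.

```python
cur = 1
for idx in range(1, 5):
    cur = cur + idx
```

Let's trace through this code step by step.

Initialize: cur = 1
Entering loop: for idx in range(1, 5):
After iteration 1: idx = 1, cur = 2
After iteration 2: idx = 2, cur = 4
After iteration 3: idx = 3, cur = 7
After iteration 4: idx = 4, cur = 11
Loop ends.

Final answer: 11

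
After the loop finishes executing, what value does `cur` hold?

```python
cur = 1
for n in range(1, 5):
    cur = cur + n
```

Let's trace through this code step by step.

Initialize: cur = 1
Entering loop: for n in range(1, 5):
After iteration 1: n = 1, cur = 2
After iteration 2: n = 2, cur = 4
After iteration 3: n = 3, cur = 7
After iteration 4: n = 4, cur = 11
Loop ends.

Final answer: 11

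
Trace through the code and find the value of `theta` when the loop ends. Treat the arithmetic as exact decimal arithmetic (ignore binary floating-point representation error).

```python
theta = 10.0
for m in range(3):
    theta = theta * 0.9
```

Let's trace through this code step by step.

Initialize: theta = 10.0
Entering loop: for m in range(3):
After iteration 1: m = 0, theta = 9.0
After iteration 2: m = 1, theta = 8.1
After iteration 3: m = 2, theta = 7.29
Loop ends.

Final answer: 7.29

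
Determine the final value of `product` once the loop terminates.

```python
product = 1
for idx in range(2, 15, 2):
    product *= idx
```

Let's trace through this code step by step.

Initialize: product = 1
Entering loop: for idx in range(2, 15, 2):
After iteration 1: idx = 2, product = 2
After iteration 2: idx = 4, product = 8
After iteration 3: idx = 6, product = 48
After iteration 4: idx = 8, product = 384
After iteration 5: idx = 10, product = 3840
After iteration 6: idx = 12, product = 46080
After iteration 7: idx = 14, product = 645120
Loop ends.

Final answer: 645120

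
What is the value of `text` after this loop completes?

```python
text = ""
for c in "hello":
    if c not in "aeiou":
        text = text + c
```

Let's trace through this code step by step.

Initialize: text = ''
Entering loop: for c in "hello":
After iteration 1: c = 'h', text = 'h'
After iteration 2: c = 'e', text = 'h'
After iteration 3: c = 'l', text = 'hl'
After iteration 4: c = 'l', text = 'hll'
After iteration 5: c = 'o', text = 'hll'
Loop ends.

Final answer: 'hll'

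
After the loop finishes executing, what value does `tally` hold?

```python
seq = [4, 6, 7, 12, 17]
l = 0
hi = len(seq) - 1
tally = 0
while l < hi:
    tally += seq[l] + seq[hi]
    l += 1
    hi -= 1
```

Let's trace through this code step by step.

Initialize: seq = [4, 6, 7, 12, 17]
Initialize: l = 0
Initialize: hi = 4
Initialize: tally = 0
Entering loop: while l < hi:
After iteration 1: l = 1, hi = 3, tally = 21
After iteration 2: l = 2, hi = 2, tally = 39
Loop ends.

Final answer: 39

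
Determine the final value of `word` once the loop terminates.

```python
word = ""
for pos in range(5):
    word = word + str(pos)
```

Let's trace through this code step by step.

Initialize: word = ''
Entering loop: for pos in range(5):
After iteration 1: pos = 0, word = '0'
After iteration 2: pos = 1, word = '01'
After iteration 3: pos = 2, word = '012'
After iteration 4: pos = 3, word = '0123'
After iteration 5: pos = 4, word = '01234'
Loop ends.

Final answer: '01234'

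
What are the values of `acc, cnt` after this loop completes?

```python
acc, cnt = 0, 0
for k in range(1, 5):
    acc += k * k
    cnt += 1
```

Let's trace through this code step by step.

Initialize: acc = 0
Initialize: cnt = 0
Entering loop: for k in range(1, 5):
After iteration 1: k = 1, acc = 1, cnt = 1
After iteration 2: k = 2, acc = 5, cnt = 2
After iteration 3: k = 3, acc = 14, cnt = 3
After iteration 4: k = 4, acc = 30, cnt = 4
Loop ends.

Final answer: 30, 4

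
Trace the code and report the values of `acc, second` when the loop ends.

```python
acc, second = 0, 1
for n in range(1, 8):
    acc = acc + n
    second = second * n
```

Let's trace through this code step by step.

Initialize: acc = 0
Initialize: second = 1
Entering loop: for n in range(1, 8):
After iteration 1: n = 1, acc = 1, second = 1
After iteration 2: n = 2, acc = 3, second = 2
After iteration 3: n = 3, acc = 6, second = 6
After iteration 4: n = 4, acc = 10, second = 24
After iteration 5: n = 5, acc = 15, second = 120
After iteration 6: n = 6, acc = 21, second = 720
After iteration 7: n = 7, acc = 28, second = 5040
Loop ends.

Final answer: 28, 5040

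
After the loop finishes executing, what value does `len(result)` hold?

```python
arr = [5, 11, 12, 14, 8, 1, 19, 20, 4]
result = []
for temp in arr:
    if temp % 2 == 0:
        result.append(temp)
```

Let's trace through this code step by step.

Initialize: arr = [5, 11, 12, 14, 8, 1, 19, 20, 4]
Initialize: result = []
Entering loop: for temp in arr:
After iteration 1: temp = 5, result = []
After iteration 2: temp = 11, result = []
After iteration 3: temp = 12, result = [12]
After iteration 4: temp = 14, result = [12, 14]
After iteration 5: temp = 8, result = [12, 14, 8]
After iteration 6: temp = 1, result = [12, 14, 8]
After iteration 7: temp = 19, result = [12, 14, 8]
After iteration 8: temp = 20, result = [12, 14, 8, 20]
After iteration 9: temp = 4, result = [12, 14, 8, 20, 4]
Loop ends.
len(result) = 5

Final answer: 5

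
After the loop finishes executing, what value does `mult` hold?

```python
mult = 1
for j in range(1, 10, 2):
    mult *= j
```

Let's trace through this code step by step.

Initialize: mult = 1
Entering loop: for j in range(1, 10, 2):
After iteration 1: j = 1, mult = 1
After iteration 2: j = 3, mult = 3
After iteration 3: j = 5, mult = 15
After iteration 4: j = 7, mult = 105
After iteration 5: j = 9, mult = 945
Loop ends.

Final answer: 945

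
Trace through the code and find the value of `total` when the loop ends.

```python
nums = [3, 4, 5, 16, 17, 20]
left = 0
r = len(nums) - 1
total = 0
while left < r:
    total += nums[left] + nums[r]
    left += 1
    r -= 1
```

Let's trace through this code step by step.

Initialize: nums = [3, 4, 5, 16, 17, 20]
Initialize: left = 0
Initialize: r = 5
Initialize: total = 0
Entering loop: while left < r:
After iteration 1: left = 1, r = 4, total = 23
After iteration 2: left = 2, r = 3, total = 44
After iteration 3: left = 3, r = 2, total = 65
Loop ends.

Final answer: 65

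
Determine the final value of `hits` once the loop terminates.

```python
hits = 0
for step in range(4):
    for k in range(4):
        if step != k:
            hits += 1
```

Let's trace through this code step by step.

Initialize: hits = 0
Entering loop: for step in range(4):
After iteration 1: step = 0, hits = 3
After iteration 2: step = 1, hits = 6
After iteration 3: step = 2, hits = 9
After iteration 4: step = 3, hits = 12
Loop ends.

Final answer: 12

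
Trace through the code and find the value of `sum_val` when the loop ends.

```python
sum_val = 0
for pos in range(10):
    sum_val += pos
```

Let's trace through this code step by step.

Initialize: sum_val = 0
Entering loop: for pos in range(10):
After iteration 1: pos = 0, sum_val = 0
After iteration 2: pos = 1, sum_val = 1
After iteration 3: pos = 2, sum_val = 3
After iteration 4: pos = 3, sum_val = 6
After iteration 5: pos = 4, sum_val = 10
After iteration 6: pos = 5, sum_val = 15
After iteration 7: pos = 6, sum_val = 21
After iteration 8: pos = 7, sum_val = 28
After iteration 9: pos = 8, sum_val = 36
After iteration 10: pos = 9, sum_val = 45
Loop ends.

Final answer: 45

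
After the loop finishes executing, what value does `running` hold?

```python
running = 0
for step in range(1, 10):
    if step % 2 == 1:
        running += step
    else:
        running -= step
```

Let's trace through this code step by step.

Initialize: running = 0
Entering loop: for step in range(1, 10):
After iteration 1: step = 1, running = 1
After iteration 2: step = 2, running = -1
After iteration 3: step = 3, running = 2
After iteration 4: step = 4, running = -2
After iteration 5: step = 5, running = 3
After iteration 6: step = 6, running = -3
After iteration 7: step = 7, running = 4
After iteration 8: step = 8, running = -4
After iteration 9: step = 9, running = 5
Loop ends.

Final answer: 5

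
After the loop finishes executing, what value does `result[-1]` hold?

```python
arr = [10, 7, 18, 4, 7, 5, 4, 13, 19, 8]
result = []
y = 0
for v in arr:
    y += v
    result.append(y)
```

Let's trace through this code step by step.

Initialize: arr = [10, 7, 18, 4, 7, 5, 4, 13, 19, 8]
Initialize: result = []
Initialize: y = 0
Entering loop: for v in arr:
After iteration 1: v = 10, result = [10], y = 10
After iteration 2: v = 7, result = [10, 17], y = 17
After iteration 3: v = 18, result = [10, 17, 35], y = 35
After iteration 4: v = 4, result = [10, 17, 35, 39], y = 39
After iteration 5: v = 7, result = [10, 17, 35, 39, 46], y = 46
After iteration 6: v = 5, result = [10, 17, 35, 39, 46, 51], y = 51
After iteration 7: v = 4, result = [10, 17, 35, 39, 46, 51, 55], y = 55
After iteration 8: v = 13, result = [10, 17, 35, 39, 46, 51, 55, 68], y = 68
After iteration 9: v = 19, result = [10, 17, 35, 39, 46, 51, 55, 68, 87], y = 87
After iteration 10: v = 8, result = [10, 17, 35, 39, 46, 51, 55, 68, 87, 95], y = 95
Loop ends.
result[-1] = 95

Final answer: 95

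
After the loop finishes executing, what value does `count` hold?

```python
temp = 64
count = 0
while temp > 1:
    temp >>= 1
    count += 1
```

Let's trace through this code step by step.

Initialize: temp = 64
Initialize: count = 0
Entering loop: while temp > 1:
After iteration 1: temp = 32, count = 1
After iteration 2: temp = 16, count = 2
After iteration 3: temp = 8, count = 3
After iteration 4: temp = 4, count = 4
After iteration 5: temp = 2, count = 5
After iteration 6: temp = 1, count = 6
Loop ends.

Final answer: 6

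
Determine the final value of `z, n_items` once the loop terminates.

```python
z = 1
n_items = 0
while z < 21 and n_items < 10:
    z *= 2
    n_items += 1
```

Let's trace through this code step by step.

Initialize: z = 1
Initialize: n_items = 0
Entering loop: while z < 21 and n_items < 10:
After iteration 1: z = 2, n_items = 1
After iteration 2: z = 4, n_items = 2
After iteration 3: z = 8, n_items = 3
After iteration 4: z = 16, n_items = 4
After iteration 5: z = 32, n_items = 5
Loop ends.

Final answer: 32, 5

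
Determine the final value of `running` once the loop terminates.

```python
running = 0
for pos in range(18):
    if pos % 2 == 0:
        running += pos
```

Let's trace through this code step by step.

Initialize: running = 0
Entering loop: for pos in range(18):
After iteration 1: pos = 0, running = 0
After iteration 2: pos = 1, running = 0
After iteration 3: pos = 2, running = 2
After iteration 4: pos = 3, running = 2
After iteration 5: pos = 4, running = 6
After iteration 6: pos = 5, running = 6
After iteration 7: pos = 6, running = 12
After iteration 8: pos = 7, running = 12
After iteration 9: pos = 8, running = 20
After iteration 10: pos = 9, running = 20
After iteration 11: pos = 10, running = 30
After iteration 12: pos = 11, running = 30
After iteration 13: pos = 12, running = 42
After iteration 14: pos = 13, running = 42
After iteration 15: pos = 14, running = 56
After iteration 16: pos = 15, running = 56
After iteration 17: pos = 16, running = 72
After iteration 18: pos = 17, running = 72
Loop ends.

Final answer: 72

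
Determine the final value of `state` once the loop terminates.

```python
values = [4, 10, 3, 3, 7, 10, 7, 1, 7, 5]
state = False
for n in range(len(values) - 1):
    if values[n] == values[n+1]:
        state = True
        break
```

Let's trace through this code step by step.

Initialize: values = [4, 10, 3, 3, 7, 10, 7, 1, 7, 5]
Initialize: state = False
Entering loop: for n in range(len(values) - 1):
After iteration 1: n = 0, state = False
After iteration 2: n = 1, state = False
After iteration 3: n = 2, state = True
Loop ends.

Final answer: True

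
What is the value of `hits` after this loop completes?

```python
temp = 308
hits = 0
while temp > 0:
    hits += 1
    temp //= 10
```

Let's trace through this code step by step.

Initialize: temp = 308
Initialize: hits = 0
Entering loop: while temp > 0:
After iteration 1: temp = 30, hits = 1
After iteration 2: temp = 3, hits = 2
After iteration 3: temp = 0, hits = 3
Loop ends.

Final answer: 3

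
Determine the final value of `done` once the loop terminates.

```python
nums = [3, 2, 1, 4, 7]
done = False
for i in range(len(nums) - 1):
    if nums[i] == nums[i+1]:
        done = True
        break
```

Let's trace through this code step by step.

Initialize: nums = [3, 2, 1, 4, 7]
Initialize: done = False
Entering loop: for i in range(len(nums) - 1):
After iteration 1: i = 0, done = False
After iteration 2: i = 1, done = False
After iteration 3: i = 2, done = False
After iteration 4: i = 3, done = False
Loop ends.

Final answer: False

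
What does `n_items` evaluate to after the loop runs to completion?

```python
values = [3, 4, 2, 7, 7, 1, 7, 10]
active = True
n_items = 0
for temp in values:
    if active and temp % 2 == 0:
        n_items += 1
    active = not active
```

Let's trace through this code step by step.

Initialize: values = [3, 4, 2, 7, 7, 1, 7, 10]
Initialize: active = True
Initialize: n_items = 0
Entering loop: for temp in values:
After iteration 1: temp = 3, active = False, n_items = 0
After iteration 2: temp = 4, active = True, n_items = 0
After iteration 3: temp = 2, active = False, n_items = 1
After iteration 4: temp = 7, active = True, n_items = 1
After iteration 5: temp = 7, active = False, n_items = 1
After iteration 6: temp = 1, active = True, n_items = 1
After iteration 7: temp = 7, active = False, n_items = 1
After iteration 8: temp = 10, active = True, n_items = 1
Loop ends.

Final answer: 1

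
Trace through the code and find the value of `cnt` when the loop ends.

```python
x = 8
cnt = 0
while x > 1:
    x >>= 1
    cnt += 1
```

Let's trace through this code step by step.

Initialize: x = 8
Initialize: cnt = 0
Entering loop: while x > 1:
After iteration 1: x = 4, cnt = 1
After iteration 2: x = 2, cnt = 2
After iteration 3: x = 1, cnt = 3
Loop ends.

Final answer: 3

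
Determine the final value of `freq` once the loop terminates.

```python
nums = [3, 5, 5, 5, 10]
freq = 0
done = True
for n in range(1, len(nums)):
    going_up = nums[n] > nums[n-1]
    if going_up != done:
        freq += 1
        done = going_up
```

Let's trace through this code step by step.

Initialize: nums = [3, 5, 5, 5, 10]
Initialize: freq = 0
Initialize: done = True
Entering loop: for n in range(1, len(nums)):
After iteration 1: n = 1, freq = 0, done = True, going_up = True
After iteration 2: n = 2, freq = 1, done = False, going_up = False
After iteration 3: n = 3, freq = 1, done = False, going_up = False
After iteration 4: n = 4, freq = 2, done = True, going_up = True
Loop ends.

Final answer: 2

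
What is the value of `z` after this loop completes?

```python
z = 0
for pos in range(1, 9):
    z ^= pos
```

Let's trace through this code step by step.

Initialize: z = 0
Entering loop: for pos in range(1, 9):
After iteration 1: pos = 1, z = 1
After iteration 2: pos = 2, z = 3
After iteration 3: pos = 3, z = 0
After iteration 4: pos = 4, z = 4
After iteration 5: pos = 5, z = 1
After iteration 6: pos = 6, z = 7
After iteration 7: pos = 7, z = 0
After iteration 8: pos = 8, z = 8
Loop ends.

Final answer: 8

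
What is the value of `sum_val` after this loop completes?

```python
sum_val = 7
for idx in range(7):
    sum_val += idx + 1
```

Let's trace through this code step by step.

Initialize: sum_val = 7
Entering loop: for idx in range(7):
After iteration 1: idx = 0, sum_val = 8
After iteration 2: idx = 1, sum_val = 10
After iteration 3: idx = 2, sum_val = 13
After iteration 4: idx = 3, sum_val = 17
After iteration 5: idx = 4, sum_val = 22
After iteration 6: idx = 5, sum_val = 28
After iteration 7: idx = 6, sum_val = 35
Loop ends.

Final answer: 35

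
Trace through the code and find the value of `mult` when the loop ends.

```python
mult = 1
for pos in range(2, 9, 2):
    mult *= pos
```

Let's trace through this code step by step.

Initialize: mult = 1
Entering loop: for pos in range(2, 9, 2):
After iteration 1: pos = 2, mult = 2
After iteration 2: pos = 4, mult = 8
After iteration 3: pos = 6, mult = 48
After iteration 4: pos = 8, mult = 384
Loop ends.

Final answer: 384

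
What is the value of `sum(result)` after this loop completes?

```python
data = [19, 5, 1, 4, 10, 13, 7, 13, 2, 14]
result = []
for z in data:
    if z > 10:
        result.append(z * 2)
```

Let's trace through this code step by step.

Initialize: data = [19, 5, 1, 4, 10, 13, 7, 13, 2, 14]
Initialize: result = []
Entering loop: for z in data:
After iteration 1: z = 19, result = [38]
After iteration 2: z = 5, result = [38]
After iteration 3: z = 1, result = [38]
After iteration 4: z = 4, result = [38]
After iteration 5: z = 10, result = [38]
After iteration 6: z = 13, result = [38, 26]
After iteration 7: z = 7, result = [38, 26]
After iteration 8: z = 13, result = [38, 26, 26]
After iteration 9: z = 2, result = [38, 26, 26]
After iteration 10: z = 14, result = [38, 26, 26, 28]
Loop ends.
sum(result) = 118

Final answer: 118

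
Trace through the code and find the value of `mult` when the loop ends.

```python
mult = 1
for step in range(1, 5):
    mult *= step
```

Let's trace through this code step by step.

Initialize: mult = 1
Entering loop: for step in range(1, 5):
After iteration 1: step = 1, mult = 1
After iteration 2: step = 2, mult = 2
After iteration 3: step = 3, mult = 6
After iteration 4: step = 4, mult = 24
Loop ends.

Final answer: 24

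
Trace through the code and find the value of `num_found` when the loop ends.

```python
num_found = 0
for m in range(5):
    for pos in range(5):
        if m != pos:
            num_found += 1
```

Let's trace through this code step by step.

Initialize: num_found = 0
Entering loop: for m in range(5):
After iteration 1: m = 0, num_found = 4
After iteration 2: m = 1, num_found = 8
After iteration 3: m = 2, num_found = 12
After iteration 4: m = 3, num_found = 16
After iteration 5: m = 4, num_found = 20
Loop ends.

Final answer: 20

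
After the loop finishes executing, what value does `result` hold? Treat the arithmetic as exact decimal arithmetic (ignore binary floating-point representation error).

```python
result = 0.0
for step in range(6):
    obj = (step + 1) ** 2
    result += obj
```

Let's trace through this code step by step.

Initialize: result = 0.0
Entering loop: for step in range(6):
After iteration 1: step = 0, result = 1.0, obj = 1
After iteration 2: step = 1, result = 5.0, obj = 4
After iteration 3: step = 2, result = 14.0, obj = 9
After iteration 4: step = 3, result = 30.0, obj = 16
After iteration 5: step = 4, result = 55.0, obj = 25
After iteration 6: step = 5, result = 91.0, obj = 36
Loop ends.

Final answer: 91.0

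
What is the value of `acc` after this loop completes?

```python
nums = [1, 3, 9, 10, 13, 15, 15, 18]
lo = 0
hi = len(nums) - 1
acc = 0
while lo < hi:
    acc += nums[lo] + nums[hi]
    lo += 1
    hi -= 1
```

Let's trace through this code step by step.

Initialize: nums = [1, 3, 9, 10, 13, 15, 15, 18]
Initialize: lo = 0
Initialize: hi = 7
Initialize: acc = 0
Entering loop: while lo < hi:
After iteration 1: lo = 1, hi = 6, acc = 19
After iteration 2: lo = 2, hi = 5, acc = 37
After iteration 3: lo = 3, hi = 4, acc = 61
After iteration 4: lo = 4, hi = 3, acc = 84
Loop ends.

Final answer: 84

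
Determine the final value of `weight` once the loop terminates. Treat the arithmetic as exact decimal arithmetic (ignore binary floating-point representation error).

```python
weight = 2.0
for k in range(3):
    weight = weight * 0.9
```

Let's trace through this code step by step.

Initialize: weight = 2.0
Entering loop: for k in range(3):
After iteration 1: k = 0, weight = 1.8
After iteration 2: k = 1, weight = 1.62
After iteration 3: k = 2, weight = 1.458
Loop ends.

Final answer: 1.458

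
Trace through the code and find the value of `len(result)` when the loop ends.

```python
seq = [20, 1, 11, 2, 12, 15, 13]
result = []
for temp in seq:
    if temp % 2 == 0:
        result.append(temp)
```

Let's trace through this code step by step.

Initialize: seq = [20, 1, 11, 2, 12, 15, 13]
Initialize: result = []
Entering loop: for temp in seq:
After iteration 1: temp = 20, result = [20]
After iteration 2: temp = 1, result = [20]
After iteration 3: temp = 11, result = [20]
After iteration 4: temp = 2, result = [20, 2]
After iteration 5: temp = 12, result = [20, 2, 12]
After iteration 6: temp = 15, result = [20, 2, 12]
After iteration 7: temp = 13, result = [20, 2, 12]
Loop ends.
len(result) = 3

Final answer: 3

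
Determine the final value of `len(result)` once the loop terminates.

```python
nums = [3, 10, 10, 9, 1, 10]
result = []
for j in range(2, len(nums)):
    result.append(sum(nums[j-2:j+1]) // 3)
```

Let's trace through this code step by step.

Initialize: nums = [3, 10, 10, 9, 1, 10]
Initialize: result = []
Entering loop: for j in range(2, len(nums)):
After iteration 1: j = 2, result = [7]
After iteration 2: j = 3, result = [7, 9]
After iteration 3: j = 4, result = [7, 9, 6]
After iteration 4: j = 5, result = [7, 9, 6, 6]
Loop ends.
len(result) = 4

Final answer: 4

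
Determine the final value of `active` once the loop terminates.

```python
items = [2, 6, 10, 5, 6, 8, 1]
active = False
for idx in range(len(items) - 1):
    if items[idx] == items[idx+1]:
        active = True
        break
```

Let's trace through this code step by step.

Initialize: items = [2, 6, 10, 5, 6, 8, 1]
Initialize: active = False
Entering loop: for idx in range(len(items) - 1):
After iteration 1: idx = 0, active = False
After iteration 2: idx = 1, active = False
After iteration 3: idx = 2, active = False
After iteration 4: idx = 3, active = False
After iteration 5: idx = 4, active = False
After iteration 6: idx = 5, active = False
Loop ends.

Final answer: False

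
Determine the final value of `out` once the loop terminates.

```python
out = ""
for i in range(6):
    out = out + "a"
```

Let's trace through this code step by step.

Initialize: out = ''
Entering loop: for i in range(6):
After iteration 1: i = 0, out = 'a'
After iteration 2: i = 1, out = 'aa'
After iteration 3: i = 2, out = 'aaa'
After iteration 4: i = 3, out = 'aaaa'
After iteration 5: i = 4, out = 'aaaaa'
After iteration 6: i = 5, out = 'aaaaaa'
Loop ends.

Final answer: 'aaaaaa'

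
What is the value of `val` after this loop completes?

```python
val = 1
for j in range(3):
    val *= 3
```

Let's trace through this code step by step.

Initialize: val = 1
Entering loop: for j in range(3):
After iteration 1: j = 0, val = 3
After iteration 2: j = 1, val = 9
After iteration 3: j = 2, val = 27
Loop ends.

Final answer: 27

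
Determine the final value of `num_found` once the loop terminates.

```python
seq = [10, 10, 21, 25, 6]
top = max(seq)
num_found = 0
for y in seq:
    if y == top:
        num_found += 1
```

Let's trace through this code step by step.

Initialize: seq = [10, 10, 21, 25, 6]
Initialize: top = 25
Initialize: num_found = 0
Entering loop: for y in seq:
After iteration 1: y = 10, num_found = 0
After iteration 2: y = 10, num_found = 0
After iteration 3: y = 21, num_found = 0
After iteration 4: y = 25, num_found = 1
After iteration 5: y = 6, num_found = 1
Loop ends.

Final answer: 1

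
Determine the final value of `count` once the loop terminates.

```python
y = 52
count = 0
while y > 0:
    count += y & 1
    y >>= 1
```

Let's trace through this code step by step.

Initialize: y = 52
Initialize: count = 0
Entering loop: while y > 0:
After iteration 1: y = 26, count = 0
After iteration 2: y = 13, count = 0
After iteration 3: y = 6, count = 1
After iteration 4: y = 3, count = 1
After iteration 5: y = 1, count = 2
After iteration 6: y = 0, count = 3
Loop ends.

Final answer: 3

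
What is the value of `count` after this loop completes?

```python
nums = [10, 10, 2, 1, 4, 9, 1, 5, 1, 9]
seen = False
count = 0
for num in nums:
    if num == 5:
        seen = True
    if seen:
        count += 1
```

Let's trace through this code step by step.

Initialize: nums = [10, 10, 2, 1, 4, 9, 1, 5, 1, 9]
Initialize: seen = False
Initialize: count = 0
Entering loop: for num in nums:
After iteration 1: num = 10, seen = False, count = 0
After iteration 2: num = 10, seen = False, count = 0
After iteration 3: num = 2, seen = False, count = 0
After iteration 4: num = 1, seen = False, count = 0
After iteration 5: num = 4, seen = False, count = 0
After iteration 6: num = 9, seen = False, count = 0
After iteration 7: num = 1, seen = False, count = 0
After iteration 8: num = 5, seen = True, count = 1
After iteration 9: num = 1, seen = True, count = 2
After iteration 10: num = 9, seen = True, count = 3
Loop ends.

Final answer: 3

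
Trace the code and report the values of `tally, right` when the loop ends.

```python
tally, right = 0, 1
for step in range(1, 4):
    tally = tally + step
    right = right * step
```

Let's trace through this code step by step.

Initialize: tally = 0
Initialize: right = 1
Entering loop: for step in range(1, 4):
After iteration 1: step = 1, tally = 1, right = 1
After iteration 2: step = 2, tally = 3, right = 2
After iteration 3: step = 3, tally = 6, right = 6
Loop ends.

Final answer: 6, 6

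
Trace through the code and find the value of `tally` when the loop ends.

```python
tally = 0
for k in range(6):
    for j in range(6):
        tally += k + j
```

Let's trace through this code step by step.

Initialize: tally = 0
Entering loop: for k in range(6):
After iteration 1: k = 0, tally = 15
After iteration 2: k = 1, tally = 36
After iteration 3: k = 2, tally = 63
After iteration 4: k = 3, tally = 96
After iteration 5: k = 4, tally = 135
After iteration 6: k = 5, tally = 180
Loop ends.

Final answer: 180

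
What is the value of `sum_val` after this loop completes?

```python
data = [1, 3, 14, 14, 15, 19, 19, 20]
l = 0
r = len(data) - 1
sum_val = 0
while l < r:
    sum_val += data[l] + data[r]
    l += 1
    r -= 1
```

Let's trace through this code step by step.

Initialize: data = [1, 3, 14, 14, 15, 19, 19, 20]
Initialize: l = 0
Initialize: r = 7
Initialize: sum_val = 0
Entering loop: while l < r:
After iteration 1: l = 1, r = 6, sum_val = 21
After iteration 2: l = 2, r = 5, sum_val = 43
After iteration 3: l = 3, r = 4, sum_val = 76
After iteration 4: l = 4, r = 3, sum_val = 105
Loop ends.

Final answer: 105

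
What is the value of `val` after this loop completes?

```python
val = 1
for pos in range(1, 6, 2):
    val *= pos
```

Let's trace through this code step by step.

Initialize: val = 1
Entering loop: for pos in range(1, 6, 2):
After iteration 1: pos = 1, val = 1
After iteration 2: pos = 3, val = 3
After iteration 3: pos = 5, val = 15
Loop ends.

Final answer: 15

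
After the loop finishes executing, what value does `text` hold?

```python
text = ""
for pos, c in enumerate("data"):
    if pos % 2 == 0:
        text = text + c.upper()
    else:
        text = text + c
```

Let's trace through this code step by step.

Initialize: text = ''
Entering loop: for pos, c in enumerate("data"):
After iteration 1: pos = 0, c = 'd', text = 'D'
After iteration 2: pos = 1, c = 'a', text = 'Da'
After iteration 3: pos = 2, c = 't', text = 'DaT'
After iteration 4: pos = 3, c = 'a', text = 'DaTa'
Loop ends.

Final answer: 'DaTa'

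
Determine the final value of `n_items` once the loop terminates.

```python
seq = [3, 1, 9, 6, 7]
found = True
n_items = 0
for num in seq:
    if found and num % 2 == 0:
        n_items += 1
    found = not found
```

Let's trace through this code step by step.

Initialize: seq = [3, 1, 9, 6, 7]
Initialize: found = True
Initialize: n_items = 0
Entering loop: for num in seq:
After iteration 1: num = 3, found = False, n_items = 0
After iteration 2: num = 1, found = True, n_items = 0
After iteration 3: num = 9, found = False, n_items = 0
After iteration 4: num = 6, found = True, n_items = 0
After iteration 5: num = 7, found = False, n_items = 0
Loop ends.

Final answer: 0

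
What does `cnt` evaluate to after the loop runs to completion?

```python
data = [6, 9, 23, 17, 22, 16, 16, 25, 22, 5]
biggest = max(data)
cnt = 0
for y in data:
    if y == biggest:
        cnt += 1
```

Let's trace through this code step by step.

Initialize: data = [6, 9, 23, 17, 22, 16, 16, 25, 22, 5]
Initialize: biggest = 25
Initialize: cnt = 0
Entering loop: for y in data:
After iteration 1: y = 6, cnt = 0
After iteration 2: y = 9, cnt = 0
After iteration 3: y = 23, cnt = 0
After iteration 4: y = 17, cnt = 0
After iteration 5: y = 22, cnt = 0
After iteration 6: y = 16, cnt = 0
After iteration 7: y = 16, cnt = 0
After iteration 8: y = 25, cnt = 1
After iteration 9: y = 22, cnt = 1
After iteration 10: y = 5, cnt = 1
Loop ends.

Final answer: 1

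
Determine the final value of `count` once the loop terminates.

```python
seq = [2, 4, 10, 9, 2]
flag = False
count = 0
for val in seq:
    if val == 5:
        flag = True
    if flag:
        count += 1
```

Let's trace through this code step by step.

Initialize: seq = [2, 4, 10, 9, 2]
Initialize: flag = False
Initialize: count = 0
Entering loop: for val in seq:
After iteration 1: val = 2, count = 0
After iteration 2: val = 4, count = 0
After iteration 3: val = 10, count = 0
After iteration 4: val = 9, count = 0
After iteration 5: val = 2, count = 0
Loop ends.

Final answer: 0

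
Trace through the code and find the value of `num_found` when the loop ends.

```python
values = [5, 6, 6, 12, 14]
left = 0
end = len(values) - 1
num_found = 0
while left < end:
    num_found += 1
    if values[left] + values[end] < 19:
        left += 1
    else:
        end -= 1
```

Let's trace through this code step by step.

Initialize: values = [5, 6, 6, 12, 14]
Initialize: left = 0
Initialize: end = 4
Initialize: num_found = 0
Entering loop: while left < end:
After iteration 1: left = 0, end = 3, num_found = 1
After iteration 2: left = 1, end = 3, num_found = 2
After iteration 3: left = 2, end = 3, num_found = 3
After iteration 4: left = 3, end = 3, num_found = 4
Loop ends.

Final answer: 4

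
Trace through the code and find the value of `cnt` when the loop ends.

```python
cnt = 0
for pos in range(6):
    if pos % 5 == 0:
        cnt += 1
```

Let's trace through this code step by step.

Initialize: cnt = 0
Entering loop: for pos in range(6):
After iteration 1: pos = 0, cnt = 1
After iteration 2: pos = 1, cnt = 1
After iteration 3: pos = 2, cnt = 1
After iteration 4: pos = 3, cnt = 1
After iteration 5: pos = 4, cnt = 1
After iteration 6: pos = 5, cnt = 2
Loop ends.

Final answer: 2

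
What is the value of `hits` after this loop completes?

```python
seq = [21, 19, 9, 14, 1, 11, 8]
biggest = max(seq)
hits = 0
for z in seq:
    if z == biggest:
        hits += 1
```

Let's trace through this code step by step.

Initialize: seq = [21, 19, 9, 14, 1, 11, 8]
Initialize: biggest = 21
Initialize: hits = 0
Entering loop: for z in seq:
After iteration 1: z = 21, hits = 1
After iteration 2: z = 19, hits = 1
After iteration 3: z = 9, hits = 1
After iteration 4: z = 14, hits = 1
After iteration 5: z = 1, hits = 1
After iteration 6: z = 11, hits = 1
After iteration 7: z = 8, hits = 1
Loop ends.

Final answer: 1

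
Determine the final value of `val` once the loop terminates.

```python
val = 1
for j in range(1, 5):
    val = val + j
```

Let's trace through this code step by step.

Initialize: val = 1
Entering loop: for j in range(1, 5):
After iteration 1: j = 1, val = 2
After iteration 2: j = 2, val = 4
After iteration 3: j = 3, val = 7
After iteration 4: j = 4, val = 11
Loop ends.

Final answer: 11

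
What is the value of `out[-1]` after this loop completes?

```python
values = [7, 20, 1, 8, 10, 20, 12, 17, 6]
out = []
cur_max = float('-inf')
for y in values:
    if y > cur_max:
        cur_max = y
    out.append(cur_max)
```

Let's trace through this code step by step.

Initialize: values = [7, 20, 1, 8, 10, 20, 12, 17, 6]
Initialize: out = []
Initialize: cur_max = -inf
Entering loop: for y in values:
After iteration 1: y = 7, out = [7], cur_max = 7
After iteration 2: y = 20, out = [7, 20], cur_max = 20
After iteration 3: y = 1, out = [7, 20, 20], cur_max = 20
After iteration 4: y = 8, out = [7, 20, 20, 20], cur_max = 20
After iteration 5: y = 10, out = [7, 20, 20, 20, 20], cur_max = 20
After iteration 6: y = 20, out = [7, 20, 20, 20, 20, 20], cur_max = 20
After iteration 7: y = 12, out = [7, 20, 20, 20, 20, 20, 20], cur_max = 20
After iteration 8: y = 17, out = [7, 20, 20, 20, 20, 20, 20, 20], cur_max = 20
After iteration 9: y = 6, out = [7, 20, 20, 20, 20, 20, 20, 20, 20], cur_max = 20
Loop ends.
out[-1] = 20

Final answer: 20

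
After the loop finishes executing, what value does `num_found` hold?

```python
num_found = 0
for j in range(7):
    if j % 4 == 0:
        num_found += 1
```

Let's trace through this code step by step.

Initialize: num_found = 0
Entering loop: for j in range(7):
After iteration 1: j = 0, num_found = 1
After iteration 2: j = 1, num_found = 1
After iteration 3: j = 2, num_found = 1
After iteration 4: j = 3, num_found = 1
After iteration 5: j = 4, num_found = 2
After iteration 6: j = 5, num_found = 2
After iteration 7: j = 6, num_found = 2
Loop ends.

Final answer: 2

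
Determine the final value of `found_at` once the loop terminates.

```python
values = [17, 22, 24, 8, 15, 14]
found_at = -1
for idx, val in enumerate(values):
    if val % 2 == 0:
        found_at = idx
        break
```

Let's trace through this code step by step.

Initialize: values = [17, 22, 24, 8, 15, 14]
Initialize: found_at = -1
Entering loop: for idx, val in enumerate(values):
After iteration 1: idx = 0, val = 17, found_at = -1
After iteration 2: idx = 1, val = 22, found_at = 1
Loop ends.

Final answer: 1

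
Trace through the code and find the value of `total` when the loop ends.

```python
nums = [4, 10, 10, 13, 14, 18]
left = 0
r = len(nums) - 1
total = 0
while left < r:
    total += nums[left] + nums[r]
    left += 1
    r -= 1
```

Let's trace through this code step by step.

Initialize: nums = [4, 10, 10, 13, 14, 18]
Initialize: left = 0
Initialize: r = 5
Initialize: total = 0
Entering loop: while left < r:
After iteration 1: left = 1, r = 4, total = 22
After iteration 2: left = 2, r = 3, total = 46
After iteration 3: left = 3, r = 2, total = 69
Loop ends.

Final answer: 69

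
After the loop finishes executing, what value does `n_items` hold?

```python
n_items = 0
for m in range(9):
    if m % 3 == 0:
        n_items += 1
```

Let's trace through this code step by step.

Initialize: n_items = 0
Entering loop: for m in range(9):
After iteration 1: m = 0, n_items = 1
After iteration 2: m = 1, n_items = 1
After iteration 3: m = 2, n_items = 1
After iteration 4: m = 3, n_items = 2
After iteration 5: m = 4, n_items = 2
After iteration 6: m = 5, n_items = 2
After iteration 7: m = 6, n_items = 3
After iteration 8: m = 7, n_items = 3
After iteration 9: m = 8, n_items = 3
Loop ends.

Final answer: 3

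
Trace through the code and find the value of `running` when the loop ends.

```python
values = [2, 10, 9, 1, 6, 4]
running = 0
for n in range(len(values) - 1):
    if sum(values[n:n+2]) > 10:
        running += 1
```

Let's trace through this code step by step.

Initialize: values = [2, 10, 9, 1, 6, 4]
Initialize: running = 0
Entering loop: for n in range(len(values) - 1):
After iteration 1: n = 0, running = 1
After iteration 2: n = 1, running = 2
After iteration 3: n = 2, running = 2
After iteration 4: n = 3, running = 2
After iteration 5: n = 4, running = 2
Loop ends.

Final answer: 2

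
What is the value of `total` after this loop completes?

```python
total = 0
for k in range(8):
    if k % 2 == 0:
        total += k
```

Let's trace through this code step by step.

Initialize: total = 0
Entering loop: for k in range(8):
After iteration 1: k = 0, total = 0
After iteration 2: k = 1, total = 0
After iteration 3: k = 2, total = 2
After iteration 4: k = 3, total = 2
After iteration 5: k = 4, total = 6
After iteration 6: k = 5, total = 6
After iteration 7: k = 6, total = 12
After iteration 8: k = 7, total = 12
Loop ends.

Final answer: 12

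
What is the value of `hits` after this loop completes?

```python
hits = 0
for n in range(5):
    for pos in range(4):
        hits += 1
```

Let's trace through this code step by step.

Initialize: hits = 0
Entering loop: for n in range(5):
After iteration 1: n = 0, hits = 4
After iteration 2: n = 1, hits = 8
After iteration 3: n = 2, hits = 12
After iteration 4: n = 3, hits = 16
After iteration 5: n = 4, hits = 20
Loop ends.

Final answer: 20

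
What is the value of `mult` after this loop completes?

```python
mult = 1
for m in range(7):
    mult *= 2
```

Let's trace through this code step by step.

Initialize: mult = 1
Entering loop: for m in range(7):
After iteration 1: m = 0, mult = 2
After iteration 2: m = 1, mult = 4
After iteration 3: m = 2, mult = 8
After iteration 4: m = 3, mult = 16
After iteration 5: m = 4, mult = 32
After iteration 6: m = 5, mult = 64
After iteration 7: m = 6, mult = 128
Loop ends.

Final answer: 128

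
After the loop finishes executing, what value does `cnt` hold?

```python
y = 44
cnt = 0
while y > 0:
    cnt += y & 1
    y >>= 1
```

Let's trace through this code step by step.

Initialize: y = 44
Initialize: cnt = 0
Entering loop: while y > 0:
After iteration 1: y = 22, cnt = 0
After iteration 2: y = 11, cnt = 0
After iteration 3: y = 5, cnt = 1
After iteration 4: y = 2, cnt = 2
After iteration 5: y = 1, cnt = 2
After iteration 6: y = 0, cnt = 3
Loop ends.

Final answer: 3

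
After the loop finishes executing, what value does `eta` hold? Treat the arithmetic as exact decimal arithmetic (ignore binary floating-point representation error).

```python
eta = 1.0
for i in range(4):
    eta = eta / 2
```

Let's trace through this code step by step.

Initialize: eta = 1.0
Entering loop: for i in range(4):
After iteration 1: i = 0, eta = 0.5
After iteration 2: i = 1, eta = 0.25
After iteration 3: i = 2, eta = 0.125
After iteration 4: i = 3, eta = 0.0625
Loop ends.

Final answer: 0.0625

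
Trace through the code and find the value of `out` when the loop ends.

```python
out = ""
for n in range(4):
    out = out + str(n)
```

Let's trace through this code step by step.

Initialize: out = ''
Entering loop: for n in range(4):
After iteration 1: n = 0, out = '0'
After iteration 2: n = 1, out = '01'
After iteration 3: n = 2, out = '012'
After iteration 4: n = 3, out = '0123'
Loop ends.

Final answer: '0123'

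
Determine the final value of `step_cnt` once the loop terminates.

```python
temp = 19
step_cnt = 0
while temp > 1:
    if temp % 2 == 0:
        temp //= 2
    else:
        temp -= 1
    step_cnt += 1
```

Let's trace through this code step by step.

Initialize: temp = 19
Initialize: step_cnt = 0
Entering loop: while temp > 1:
After iteration 1: temp = 18, step_cnt = 1
After iteration 2: temp = 9, step_cnt = 2
After iteration 3: temp = 8, step_cnt = 3
After iteration 4: temp = 4, step_cnt = 4
After iteration 5: temp = 2, step_cnt = 5
After iteration 6: temp = 1, step_cnt = 6
Loop ends.

Final answer: 6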